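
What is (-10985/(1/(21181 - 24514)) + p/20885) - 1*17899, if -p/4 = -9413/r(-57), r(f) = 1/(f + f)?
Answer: 764284496482/20885 ≈ 3.6595e+7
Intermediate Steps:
r(f) = 1/(2*f)
p = -4292328 (p = -(-37652)/((½)/(-57)) = -(-37652)/((½)*(-1/57)) = -(-37652)/(-1/114) = -(-37652)*(-114) = -4*1073082 = -4292328)
(-10985/(1/(21181 - 24514)) + p/20885) - 1*17899 = (-10985/(1/(21181 - 24514)) - 4292328/20885) - 1*17899 = (-10985/(1/(-3333)) - 4292328*1/20885) - 17899 = (-10985/(-1/3333) - 4292328/20885) - 17899 = (-10985*(-3333) - 4292328/20885) - 17899 = (36613005 - 4292328/20885) - 17899 = 764658317097/20885 - 17899 = 764284496482/20885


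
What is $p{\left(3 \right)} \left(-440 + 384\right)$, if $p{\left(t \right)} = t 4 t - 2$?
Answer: $-1904$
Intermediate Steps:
$p{\left(t \right)} = -2 + 4 t^{2}$ ($p{\left(t \right)} = 4 t t - 2 = 4 t^{2} - 2 = -2 + 4 t^{2}$)
$p{\left(3 \right)} \left(-440 + 384\right) = \left(-2 + 4 \cdot 3^{2}\right) \left(-440 + 384\right) = \left(-2 + 4 \cdot 9\right) \left(-56\right) = \left(-2 + 36\right) \left(-56\right) = 34 \left(-56\right) = -1904$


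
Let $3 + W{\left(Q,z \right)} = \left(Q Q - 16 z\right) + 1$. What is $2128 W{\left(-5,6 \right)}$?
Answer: $-155344$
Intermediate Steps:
$W{\left(Q,z \right)} = -2 + Q^{2} - 16 z$ ($W{\left(Q,z \right)} = -3 + \left(\left(Q Q - 16 z\right) + 1\right) = -3 + \left(\left(Q^{2} - 16 z\right) + 1\right) = -3 + \left(1 + Q^{2} - 16 z\right) = -2 + Q^{2} - 16 z$)
$2128 W{\left(-5,6 \right)} = 2128 \left(-2 + \left(-5\right)^{2} - 96\right) = 2128 \left(-2 + 25 - 96\right) = 2128 \left(-73\right) = -155344$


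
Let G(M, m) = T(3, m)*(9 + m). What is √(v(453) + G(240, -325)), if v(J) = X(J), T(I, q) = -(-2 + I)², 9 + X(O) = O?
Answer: 2*√190 ≈ 27.568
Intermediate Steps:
X(O) = -9 + O
v(J) = -9 + J
G(M, m) = -9 - m (G(M, m) = (-(-2 + 3)²)*(9 + m) = (-1*1²)*(9 + m) = (-1*1)*(9 + m) = -(9 + m) = -9 - m)
√(v(453) + G(240, -325)) = √((-9 + 453) + (-9 - 1*(-325))) = √(444 + (-9 + 325)) = √(444 + 316) = √760 = 2*√190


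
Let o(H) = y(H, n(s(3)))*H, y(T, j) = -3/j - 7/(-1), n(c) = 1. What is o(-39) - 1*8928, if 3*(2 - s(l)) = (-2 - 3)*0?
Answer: -9084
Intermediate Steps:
s(l) = 2 (s(l) = 2 - (-2 - 3)*0/3 = 2 - (-5)*0/3 = 2 - 1/3*0 = 2 + 0 = 2)
y(T, j) = 7 - 3/j (y(T, j) = -3/j - 7*(-1) = -3/j + 7 = 7 - 3/j)
o(H) = 4*H (o(H) = (7 - 3/1)*H = (7 - 3*1)*H = (7 - 3)*H = 4*H)
o(-39) - 1*8928 = 4*(-39) - 1*8928 = -156 - 8928 = -9084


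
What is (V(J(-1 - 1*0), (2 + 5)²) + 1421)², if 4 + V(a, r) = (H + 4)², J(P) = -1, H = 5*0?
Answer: 2053489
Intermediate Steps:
H = 0
V(a, r) = 12 (V(a, r) = -4 + (0 + 4)² = -4 + 4² = -4 + 16 = 12)
(V(J(-1 - 1*0), (2 + 5)²) + 1421)² = (12 + 1421)² = 1433² = 2053489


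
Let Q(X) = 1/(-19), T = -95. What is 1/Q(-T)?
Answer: -19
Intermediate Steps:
Q(X) = -1/19
1/Q(-T) = 1/(-1/19) = -19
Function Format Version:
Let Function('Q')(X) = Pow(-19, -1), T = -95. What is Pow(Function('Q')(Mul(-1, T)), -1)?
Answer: -19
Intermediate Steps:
Function('Q')(X) = Rational(-1, 19)
Pow(Function('Q')(Mul(-1, T)), -1) = Pow(Rational(-1, 19), -1) = -19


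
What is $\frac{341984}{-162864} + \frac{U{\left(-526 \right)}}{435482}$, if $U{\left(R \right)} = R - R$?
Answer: $- \frac{21374}{10179} \approx -2.0998$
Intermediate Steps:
$U{\left(R \right)} = 0$
$\frac{341984}{-162864} + \frac{U{\left(-526 \right)}}{435482} = \frac{341984}{-162864} + \frac{0}{435482} = 341984 \left(- \frac{1}{162864}\right) + 0 \cdot \frac{1}{435482} = - \frac{21374}{10179} + 0 = - \frac{21374}{10179}$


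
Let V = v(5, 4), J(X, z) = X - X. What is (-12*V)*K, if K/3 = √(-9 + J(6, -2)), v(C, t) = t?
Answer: -432*I ≈ -432.0*I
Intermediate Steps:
J(X, z) = 0
K = 9*I (K = 3*√(-9 + 0) = 3*√(-9) = 3*(3*I) = 9*I ≈ 9.0*I)
V = 4
(-12*V)*K = (-12*4)*(9*I) = -432*I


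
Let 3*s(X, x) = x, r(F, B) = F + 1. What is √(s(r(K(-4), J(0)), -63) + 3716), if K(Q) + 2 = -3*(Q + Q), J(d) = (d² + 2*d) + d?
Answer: √3695 ≈ 60.786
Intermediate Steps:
J(d) = d² + 3*d
K(Q) = -2 - 6*Q (K(Q) = -2 - 3*(Q + Q) = -2 - 6*Q)
r(F, B) = 1 + F
s(X, x) = x/3
√(s(r(K(-4), J(0)), -63) + 3716) = √((⅓)*(-63) + 3716) = √(-21 + 3716) = √3695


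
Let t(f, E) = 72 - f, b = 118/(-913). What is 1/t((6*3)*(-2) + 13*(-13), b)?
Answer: 1/277 ≈ 0.0036101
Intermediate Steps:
b = -118/913 (b = 118*(-1/913) = -118/913 ≈ -0.12924)
1/t((6*3)*(-2) + 13*(-13), b) = 1/(72 - ((6*3)*(-2) + 13*(-13))) = 1/(72 - (18*(-2) - 169)) = 1/(72 - (-36 - 169)) = 1/(72 - 1*(-205)) = 1/(72 + 205) = 1/277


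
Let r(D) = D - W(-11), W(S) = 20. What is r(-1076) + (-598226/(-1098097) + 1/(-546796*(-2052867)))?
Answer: -1350272661930761729255/1232613294064956804 ≈ -1095.5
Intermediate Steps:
r(D) = -20 + D (r(D) = D - 1*20 = D - 20 = -20 + D)
r(-1076) + (-598226/(-1098097) + 1/(-546796*(-2052867))) = (-20 - 1076) + (-598226/(-1098097) + 1/(-546796*(-2052867))) = -1096 + (-598226*(-1/1098097) - 1/546796*(-1/2052867)) = -1096 + (598226/1098097 + 1/1122499464132) = -1096 + 671508364430927929/1232613294064956804 = -1350272661930761729255/1232613294064956804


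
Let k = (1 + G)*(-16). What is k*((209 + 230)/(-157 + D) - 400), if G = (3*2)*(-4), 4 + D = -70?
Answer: -34164752/231 ≈ -1.4790e+5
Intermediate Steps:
D = -74 (D = -4 - 70 = -74)
G = -24 (G = 6*(-4) = -24)
k = 368 (k = (1 - 24)*(-16) = -23*(-16) = 368)
k*((209 + 230)/(-157 + D) - 400) = 368*((209 + 230)/(-157 - 74) - 400) = 368*(439/(-231) - 400) = 368*(439*(-1/231) - 400) = 368*(-439/231 - 400) = 368*(-92839/231) = -34164752/231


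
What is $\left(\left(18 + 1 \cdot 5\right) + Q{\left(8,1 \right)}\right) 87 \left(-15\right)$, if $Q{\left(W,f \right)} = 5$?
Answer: $-36540$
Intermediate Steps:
$\left(\left(18 + 1 \cdot 5\right) + Q{\left(8,1 \right)}\right) 87 \left(-15\right) = \left(\left(18 + 1 \cdot 5\right) + 5\right) 87 \left(-15\right) = \left(\left(18 + 5\right) + 5\right) 87 \left(-15\right) = \left(23 + 5\right) 87 \left(-15\right) = 28 \cdot 87 \left(-15\right) = 2436 \left(-15\right) = -36540$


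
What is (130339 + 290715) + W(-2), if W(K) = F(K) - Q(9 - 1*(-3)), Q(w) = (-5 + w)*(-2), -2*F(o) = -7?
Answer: 842143/2 ≈ 4.2107e+5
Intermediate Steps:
F(o) = 7/2 (F(o) = -1/2*(-7) = 7/2)
Q(w) = 10 - 2*w
W(K) = 35/2 (W(K) = 7/2 - (10 - 2*(9 - 1*(-3))) = 7/2 - (10 - 2*(9 + 3)) = 7/2 - (10 - 2*12) = 7/2 - (10 - 24) = 7/2 - 1*(-14) = 7/2 + 14 = 35/2)
(130339 + 290715) + W(-2) = (130339 + 290715) + 35/2 = 421054 + 35/2 = 842143/2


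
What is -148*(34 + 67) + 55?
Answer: -14893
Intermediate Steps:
-148*(34 + 67) + 55 = -148*101 + 55 = -14948 + 55 = -14893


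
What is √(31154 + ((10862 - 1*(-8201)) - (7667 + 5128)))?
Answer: 9*√462 ≈ 193.45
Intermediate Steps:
√(31154 + ((10862 - 1*(-8201)) - (7667 + 5128))) = √(31154 + ((10862 + 8201) - 1*12795)) = √(31154 + (19063 - 12795)) = √(31154 + 6268) = √37422 = 9*√462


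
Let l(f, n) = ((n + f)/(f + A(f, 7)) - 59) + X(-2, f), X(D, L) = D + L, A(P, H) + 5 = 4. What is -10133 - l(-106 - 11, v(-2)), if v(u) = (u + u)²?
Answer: -1174791/118 ≈ -9955.9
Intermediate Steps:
A(P, H) = -1 (A(P, H) = -5 + 4 = -1)
v(u) = 4*u² (v(u) = (2*u)² = 4*u²)
l(f, n) = -61 + f + (f + n)/(-1 + f) (l(f, n) = ((n + f)/(f - 1) - 59) + (-2 + f) = ((f + n)/(-1 + f) - 59) + (-2 + f) = (-59 + (f + n)/(-1 + f)) + (-2 + f) = -61 + f + (f + n)/(-1 + f))
-10133 - l(-106 - 11, v(-2)) = -10133 - (61 + 4*(-2)² + (-106 - 11)² - 61*(-106 - 11))/(-1 + (-106 - 11)) = -10133 - (61 + 4*4 + (-117)² - 61*(-117))/(-1 - 117) = -10133 - (61 + 16 + 13689 + 7137)/(-118) = -10133 - (-1)*20903/118 = -10133 - 1*(-20903/118) = -10133 + 20903/118 = -1174791/118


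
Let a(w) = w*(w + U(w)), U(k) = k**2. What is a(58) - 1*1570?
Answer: 196906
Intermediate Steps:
a(w) = w*(w + w**2)
a(58) - 1*1570 = 58**2*(1 + 58) - 1*1570 = 3364*59 - 1570 = 198476 - 1570 = 196906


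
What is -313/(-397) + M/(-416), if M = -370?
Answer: 138549/82576 ≈ 1.6778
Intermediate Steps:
-313/(-397) + M/(-416) = -313/(-397) - 370/(-416) = -313*(-1/397) - 370*(-1/416) = 313/397 + 185/208 = 138549/82576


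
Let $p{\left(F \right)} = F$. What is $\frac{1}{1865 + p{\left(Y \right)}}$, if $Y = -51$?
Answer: $\frac{1}{1814} \approx 0.00055127$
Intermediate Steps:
$\frac{1}{1865 + p{\left(Y \right)}} = \frac{1}{1865 - 51} = \frac{1}{1814}$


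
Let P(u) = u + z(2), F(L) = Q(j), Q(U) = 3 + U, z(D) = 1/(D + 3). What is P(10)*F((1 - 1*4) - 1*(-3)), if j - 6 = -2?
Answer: 357/5 ≈ 71.400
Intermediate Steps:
z(D) = 1/(3 + D)
j = 4 (j = 6 - 2 = 4)
F(L) = 7 (F(L) = 3 + 4 = 7)
P(u) = ⅕ + u (P(u) = u + 1/(3 + 2) = u + 1/5 = u + ⅕ = ⅕ + u)
P(10)*F((1 - 1*4) - 1*(-3)) = (⅕ + 10)*7 = (51/5)*7 = 357/5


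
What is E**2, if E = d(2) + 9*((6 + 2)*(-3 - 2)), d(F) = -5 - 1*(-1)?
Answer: 132496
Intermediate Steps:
d(F) = -4 (d(F) = -5 + 1 = -4)
E = -364 (E = -4 + 9*((6 + 2)*(-3 - 2)) = -4 + 9*(8*(-5)) = -4 + 9*(-40) = -4 - 360 = -364)
E**2 = (-364)**2 = 132496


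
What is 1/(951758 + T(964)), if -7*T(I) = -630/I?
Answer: 482/458747401 ≈ 1.0507e-6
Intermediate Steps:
T(I) = 90/I (T(I) = -(-90)/I = 90/I)
1/(951758 + T(964)) = 1/(951758 + 90/964) = 1/(951758 + 90*(1/964)) = 1/(951758 + 45/482) = 1/(458747401/482) = 482/458747401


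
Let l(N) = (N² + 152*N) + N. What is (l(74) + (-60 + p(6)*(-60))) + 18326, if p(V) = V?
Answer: 34704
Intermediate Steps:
l(N) = N² + 153*N
(l(74) + (-60 + p(6)*(-60))) + 18326 = (74*(153 + 74) + (-60 + 6*(-60))) + 18326 = (74*227 + (-60 - 360)) + 18326 = (16798 - 420) + 18326 = 16378 + 18326 = 34704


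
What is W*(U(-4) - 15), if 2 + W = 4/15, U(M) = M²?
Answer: -26/15 ≈ -1.7333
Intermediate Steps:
W = -26/15 (W = -2 + 4/15 = -26/15 ≈ -1.7333)
W*(U(-4) - 15) = -26*((-4)² - 15)/15 = -26*(16 - 15)/15 = -26/15*1 = -26/15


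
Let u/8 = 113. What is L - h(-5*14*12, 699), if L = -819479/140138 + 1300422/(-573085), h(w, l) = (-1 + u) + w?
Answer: -5711461761941/80310985730 ≈ -71.117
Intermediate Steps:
u = 904 (u = 8*113 = 904)
h(w, l) = 903 + w (h(w, l) = (-1 + 904) + w = 903 + w)
L = -651869660951/80310985730 (L = -819479*1/140138 + 1300422*(-1/573085) = -819479/140138 - 1300422/573085 = -651869660951/80310985730 ≈ -8.1168)
L - h(-5*14*12, 699) = -651869660951/80310985730 - (903 - 5*14*12) = -651869660951/80310985730 - (903 - 70*12) = -651869660951/80310985730 - (903 - 840) = -651869660951/80310985730 - 1*63 = -651869660951/80310985730 - 63 = -5711461761941/80310985730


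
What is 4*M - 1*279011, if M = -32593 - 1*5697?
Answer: -432171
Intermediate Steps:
M = -38290 (M = -32593 - 5697 = -38290)
4*M - 1*279011 = 4*(-38290) - 1*279011 = -153160 - 279011 = -432171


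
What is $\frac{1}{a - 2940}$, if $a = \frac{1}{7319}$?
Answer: $- \frac{7319}{21517859} \approx -0.00034014$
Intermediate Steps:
$a = \frac{1}{7319} \approx 0.00013663$
$\frac{1}{a - 2940} = \frac{1}{\frac{1}{7319} - 2940} = \frac{1}{- \frac{21517859}{7319}} = - \frac{7319}{21517859}$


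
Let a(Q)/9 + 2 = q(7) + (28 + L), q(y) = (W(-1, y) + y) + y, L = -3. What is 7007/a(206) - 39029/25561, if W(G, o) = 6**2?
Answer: 153463874/16793577 ≈ 9.1382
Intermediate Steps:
W(G, o) = 36
q(y) = 36 + 2*y (q(y) = (36 + y) + y = 36 + 2*y)
a(Q) = 657 (a(Q) = -18 + 9*((36 + 2*7) + (28 - 3)) = -18 + 9*((36 + 14) + 25) = -18 + 9*(50 + 25) = -18 + 9*75 = -18 + 675 = 657)
7007/a(206) - 39029/25561 = 7007/657 - 39029/25561 = 153463874/16793577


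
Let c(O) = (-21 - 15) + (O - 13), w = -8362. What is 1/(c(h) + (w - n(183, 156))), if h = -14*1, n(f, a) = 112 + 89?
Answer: -1/8626 ≈ -0.00011593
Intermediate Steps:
n(f, a) = 201
h = -14
c(O) = -49 + O (c(O) = -36 + (-13 + O) = -49 + O)
1/(c(h) + (w - n(183, 156))) = 1/((-49 - 14) + (-8362 - 1*201)) = 1/(-63 + (-8362 - 201)) = 1/(-63 - 8563) = 1/(-8626) = -1/8626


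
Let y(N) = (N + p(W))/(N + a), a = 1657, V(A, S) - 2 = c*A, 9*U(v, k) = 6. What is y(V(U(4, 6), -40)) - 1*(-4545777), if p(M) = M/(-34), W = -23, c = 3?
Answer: 256718210457/56474 ≈ 4.5458e+6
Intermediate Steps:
U(v, k) = ⅔ (U(v, k) = (⅑)*6 = ⅔)
p(M) = -M/34 (p(M) = M*(-1/34) = -M/34)
V(A, S) = 2 + 3*A
y(N) = (23/34 + N)/(1657 + N) (y(N) = (N - 1/34*(-23))/(N + 1657) = (N + 23/34)/(1657 + N) = (23/34 + N)/(1657 + N))
y(V(U(4, 6), -40)) - 1*(-4545777) = (23/34 + (2 + 3*(⅔)))/(1657 + (2 + 3*(⅔))) - 1*(-4545777) = (23/34 + (2 + 2))/(1657 + (2 + 2)) + 4545777 = (23/34 + 4)/(1657 + 4) + 4545777 = (159/34)/1661 + 4545777 = (1/1661)*(159/34) + 4545777 = 159/56474 + 4545777 = 256718210457/56474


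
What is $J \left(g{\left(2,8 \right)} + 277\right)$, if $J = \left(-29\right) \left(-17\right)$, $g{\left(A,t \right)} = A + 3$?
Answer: $139026$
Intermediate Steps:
$g{\left(A,t \right)} = 3 + A$
$J = 493$
$J \left(g{\left(2,8 \right)} + 277\right) = 493 \left(\left(3 + 2\right) + 277\right) = 493 \left(5 + 277\right) = 493 \cdot 282 = 139026$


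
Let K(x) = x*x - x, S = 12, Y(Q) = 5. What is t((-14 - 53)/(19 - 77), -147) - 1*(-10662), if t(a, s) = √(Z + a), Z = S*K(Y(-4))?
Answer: 10662 + √811246/58 ≈ 10678.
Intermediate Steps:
K(x) = x² - x
Z = 240 (Z = 12*(5*(-1 + 5)) = 12*(5*4) = 12*20 = 240)
t(a, s) = √(240 + a)
t((-14 - 53)/(19 - 77), -147) - 1*(-10662) = √(240 + (-14 - 53)/(19 - 77)) - 1*(-10662) = √(240 - 67/(-58)) + 10662 = √(240 - 67*(-1/58)) + 10662 = √(240 + 67/58) + 10662 = √(13987/58) + 10662 = √811246/58 + 10662 = 10662 + √811246/58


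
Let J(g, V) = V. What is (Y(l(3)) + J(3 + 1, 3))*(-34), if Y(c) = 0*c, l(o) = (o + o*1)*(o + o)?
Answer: -102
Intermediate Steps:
l(o) = 4*o**2 (l(o) = (o + o)*(2*o) = (2*o)*(2*o) = 4*o**2)
Y(c) = 0
(Y(l(3)) + J(3 + 1, 3))*(-34) = (0 + 3)*(-34) = 3*(-34) = -102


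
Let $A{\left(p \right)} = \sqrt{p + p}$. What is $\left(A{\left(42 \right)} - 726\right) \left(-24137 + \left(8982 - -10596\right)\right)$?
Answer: $3309834 - 9118 \sqrt{21} \approx 3.268 \cdot 10^{6}$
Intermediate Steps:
$A{\left(p \right)} = \sqrt{2} \sqrt{p}$ ($A{\left(p \right)} = \sqrt{2 p} = \sqrt{2} \sqrt{p}$)
$\left(A{\left(42 \right)} - 726\right) \left(-24137 + \left(8982 - -10596\right)\right) = \left(\sqrt{2} \sqrt{42} - 726\right) \left(-24137 + \left(8982 - -10596\right)\right) = \left(2 \sqrt{21} - 726\right) \left(-24137 + \left(8982 + 10596\right)\right) = \left(-726 + 2 \sqrt{21}\right) \left(-24137 + 19578\right) = \left(-726 + 2 \sqrt{21}\right) \left(-4559\right) = 3309834 - 9118 \sqrt{21}$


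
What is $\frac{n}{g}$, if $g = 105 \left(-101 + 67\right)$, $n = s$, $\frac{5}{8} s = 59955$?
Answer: $- \frac{2284}{85} \approx -26.871$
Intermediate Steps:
$s = 95928$ ($s = \frac{8}{5} \cdot 59955 = 95928$)
$n = 95928$
$g = -3570$ ($g = 105 \left(-34\right) = -3570$)
$\frac{n}{g} = \frac{95928}{-3570} = 95928 \left(- \frac{1}{3570}\right) = - \frac{2284}{85}$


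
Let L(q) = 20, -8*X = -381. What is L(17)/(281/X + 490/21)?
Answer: 3810/5569 ≈ 0.68414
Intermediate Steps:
X = 381/8 (X = -⅛*(-381) = 381/8 ≈ 47.625)
L(17)/(281/X + 490/21) = 20/(281/(381/8) + 490/21) = 20/(281*(8/381) + 490*(1/21)) = 20/(2248/381 + 70/3) = 20/(11138/381) = 20*(381/11138) = 3810/5569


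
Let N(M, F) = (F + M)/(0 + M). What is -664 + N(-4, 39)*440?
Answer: -4514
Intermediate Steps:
N(M, F) = (F + M)/M
-664 + N(-4, 39)*440 = -664 + ((39 - 4)/(-4))*440 = -664 - 1/4*35*440 = -664 - 35/4*440 = -664 - 3850 = -4514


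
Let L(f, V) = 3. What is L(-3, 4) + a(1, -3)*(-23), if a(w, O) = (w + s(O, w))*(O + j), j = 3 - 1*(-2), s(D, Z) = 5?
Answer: -273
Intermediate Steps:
j = 5 (j = 3 + 2 = 5)
a(w, O) = (5 + O)*(5 + w) (a(w, O) = (w + 5)*(O + 5) = (5 + w)*(5 + O) = (5 + O)*(5 + w))
L(-3, 4) + a(1, -3)*(-23) = 3 + (25 + 5*(-3) + 5*1 - 3*1)*(-23) = 3 + (25 - 15 + 5 - 3)*(-23) = 3 + 12*(-23) = 3 - 276 = -273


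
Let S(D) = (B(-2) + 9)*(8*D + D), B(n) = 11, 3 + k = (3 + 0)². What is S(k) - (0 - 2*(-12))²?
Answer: 504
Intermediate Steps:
k = 6 (k = -3 + (3 + 0)² = -3 + 3² = -3 + 9 = 6)
S(D) = 180*D (S(D) = (11 + 9)*(8*D + D) = 20*(9*D) = 180*D)
S(k) - (0 - 2*(-12))² = 180*6 - (0 - 2*(-12))² = 1080 - (0 + 24)² = 1080 - 1*24² = 1080 - 1*576 = 1080 - 576 = 504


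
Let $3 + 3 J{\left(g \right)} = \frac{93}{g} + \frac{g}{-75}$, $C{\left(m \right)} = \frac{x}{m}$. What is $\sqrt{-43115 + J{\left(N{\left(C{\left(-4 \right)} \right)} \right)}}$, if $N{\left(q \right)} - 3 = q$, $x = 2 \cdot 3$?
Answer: $\frac{i \sqrt{4309534}}{10} \approx 207.59 i$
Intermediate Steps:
$x = 6$
$C{\left(m \right)} = \frac{6}{m}$
$N{\left(q \right)} = 3 + q$
$J{\left(g \right)} = -1 + \frac{31}{g} - \frac{g}{225}$ ($J{\left(g \right)} = -1 + \frac{\frac{93}{g} + \frac{g}{-75}}{3} = -1 + \frac{\frac{93}{g} + g \left(- \frac{1}{75}\right)}{3} = -1 + \frac{\frac{93}{g} - \frac{g}{75}}{3} = -1 - \left(- \frac{31}{g} + \frac{g}{225}\right) = -1 + \frac{31}{g} - \frac{g}{225}$)
$\sqrt{-43115 + J{\left(N{\left(C{\left(-4 \right)} \right)} \right)}} = \sqrt{-43115 - \left(1 - \frac{31}{3 + \frac{6}{-4}} + \frac{3 + \frac{6}{-4}}{225}\right)} = \sqrt{-43115 - \left(1 - \frac{31}{3 + 6 \left(- \frac{1}{4}\right)} + \frac{3 + 6 \left(- \frac{1}{4}\right)}{225}\right)} = \sqrt{-43115 - \left(1 - \frac{31}{3 - \frac{3}{2}} + \frac{3 - \frac{3}{2}}{225}\right)} = \sqrt{-43115 - \left(\frac{151}{150} - \frac{62}{3}\right)} = \sqrt{-43115 - - \frac{983}{50}} = \sqrt{-43115 + \frac{983}{50}} = \sqrt{- \frac{2154767}{50}} = \frac{i \sqrt{4309534}}{10}$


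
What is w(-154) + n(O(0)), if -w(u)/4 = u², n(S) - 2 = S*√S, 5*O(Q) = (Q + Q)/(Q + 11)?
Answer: -94862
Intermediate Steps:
O(Q) = 2*Q/(5*(11 + Q)) (O(Q) = ((Q + Q)/(Q + 11))/5 = ((2*Q)/(11 + Q))/5 = (2*Q/(11 + Q))/5 = 2*Q/(5*(11 + Q)))
n(S) = 2 + S^(3/2) (n(S) = 2 + S*√S = 2 + S^(3/2))
w(u) = -4*u²
w(-154) + n(O(0)) = -4*(-154)² + (2 + ((⅖)*0/(11 + 0))^(3/2)) = -4*23716 + (2 + ((⅖)*0/11)^(3/2)) = -94864 + (2 + ((⅖)*0*(1/11))^(3/2)) = -94864 + (2 + 0^(3/2)) = -94864 + (2 + 0) = -94864 + 2 = -94862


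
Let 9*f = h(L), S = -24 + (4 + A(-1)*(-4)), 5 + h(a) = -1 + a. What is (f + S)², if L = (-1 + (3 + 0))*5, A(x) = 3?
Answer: 80656/81 ≈ 995.75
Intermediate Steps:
L = 10 (L = (-1 + 3)*5 = 2*5 = 10)
h(a) = -6 + a (h(a) = -5 + (-1 + a) = -6 + a)
S = -32 (S = -24 + (4 + 3*(-4)) = -24 + (4 - 12) = -24 - 8 = -32)
f = 4/9 (f = (-6 + 10)/9 = (⅑)*4 = 4/9 ≈ 0.44444)
(f + S)² = (4/9 - 32)² = (-284/9)² = 80656/81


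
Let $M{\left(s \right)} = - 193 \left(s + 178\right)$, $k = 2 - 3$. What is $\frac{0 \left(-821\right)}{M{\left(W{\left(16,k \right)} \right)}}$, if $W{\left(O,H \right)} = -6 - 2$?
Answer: $0$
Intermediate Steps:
$k = -1$
$W{\left(O,H \right)} = -8$ ($W{\left(O,H \right)} = -6 - 2 = -8$)
$M{\left(s \right)} = -34354 - 193 s$ ($M{\left(s \right)} = - 193 \left(178 + s\right) = -34354 - 193 s$)
$\frac{0 \left(-821\right)}{M{\left(W{\left(16,k \right)} \right)}} = \frac{0 \left(-821\right)}{-34354 - -1544} = \frac{0}{-34354 + 1544} = \frac{0}{-32810} = 0 \left(- \frac{1}{32810}\right) = 0$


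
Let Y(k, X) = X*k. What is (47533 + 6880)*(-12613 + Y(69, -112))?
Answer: -1106814833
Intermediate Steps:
(47533 + 6880)*(-12613 + Y(69, -112)) = (47533 + 6880)*(-12613 - 112*69) = 54413*(-12613 - 7728) = 54413*(-20341) = -1106814833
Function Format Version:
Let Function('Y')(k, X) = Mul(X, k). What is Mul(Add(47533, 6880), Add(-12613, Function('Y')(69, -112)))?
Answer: -1106814833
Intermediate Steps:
Mul(Add(47533, 6880), Add(-12613, Function('Y')(69, -112))) = Mul(Add(47533, 6880), Add(-12613, Mul(-112, 69))) = Mul(54413, Add(-12613, -7728)) = Mul(54413, -20341) = -1106814833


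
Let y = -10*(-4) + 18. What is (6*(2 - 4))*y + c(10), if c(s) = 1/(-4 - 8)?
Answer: -8353/12 ≈ -696.08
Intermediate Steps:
c(s) = -1/12 (c(s) = 1/(-12) = -1/12)
y = 58 (y = 40 + 18 = 58)
(6*(2 - 4))*y + c(10) = (6*(2 - 4))*58 - 1/12 = (6*(-2))*58 - 1/12 = -12*58 - 1/12 = -696 - 1/12 = -8353/12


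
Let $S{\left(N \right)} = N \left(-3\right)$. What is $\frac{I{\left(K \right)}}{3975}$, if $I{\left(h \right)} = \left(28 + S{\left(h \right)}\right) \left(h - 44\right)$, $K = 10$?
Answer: $\frac{68}{3975} \approx 0.017107$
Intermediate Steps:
$S{\left(N \right)} = - 3 N$
$I{\left(h \right)} = \left(-44 + h\right) \left(28 - 3 h\right)$ ($I{\left(h \right)} = \left(28 - 3 h\right) \left(h - 44\right) = \left(28 - 3 h\right) \left(-44 + h\right) = \left(-44 + h\right) \left(28 - 3 h\right)$)
$\frac{I{\left(K \right)}}{3975} = \frac{-1232 - 3 \cdot 10^{2} + 160 \cdot 10}{3975} = \left(-1232 - 300 + 1600\right) \frac{1}{3975} = 68 \cdot \frac{1}{3975} = \frac{68}{3975}$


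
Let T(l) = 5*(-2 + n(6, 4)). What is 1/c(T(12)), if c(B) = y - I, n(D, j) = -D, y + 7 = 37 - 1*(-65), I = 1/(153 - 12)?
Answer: 141/13394 ≈ 0.010527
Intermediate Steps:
I = 1/141 ≈ 0.0070922
y = 95 (y = -7 + (37 - 1*(-65)) = -7 + (37 + 65) = -7 + 102 = 95)
T(l) = -40 (T(l) = 5*(-2 - 1*6) = 5*(-2 - 6) = 5*(-8) = -40)
c(B) = 13394/141 (c(B) = 95 - 1*1/141 = 95 - 1/141 = 13394/141)
1/c(T(12)) = 1/(13394/141) = 141/13394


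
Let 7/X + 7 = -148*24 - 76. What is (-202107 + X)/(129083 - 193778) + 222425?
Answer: 52307604497077/235166325 ≈ 2.2243e+5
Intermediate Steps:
X = -7/3635 (X = 7/(-7 + (-148*24 - 76)) = 7/(-7 + (-3552 - 76)) = 7/(-7 - 3628) = 7/(-3635) = 7*(-1/3635) = -7/3635 ≈ -0.0019257)
(-202107 + X)/(129083 - 193778) + 222425 = (-202107 - 7/3635)/(129083 - 193778) + 222425 = -734658952/3635/(-64695) + 222425 = -734658952/3635*(-1/64695) + 222425 = 734658952/235166325 + 222425 = 52307604497077/235166325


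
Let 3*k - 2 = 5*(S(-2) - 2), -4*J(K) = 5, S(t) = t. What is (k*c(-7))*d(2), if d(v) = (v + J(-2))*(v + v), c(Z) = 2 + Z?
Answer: 90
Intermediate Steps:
J(K) = -5/4 (J(K) = -¼*5 = -5/4)
d(v) = 2*v*(-5/4 + v) (d(v) = (v - 5/4)*(v + v) = (-5/4 + v)*(2*v) = 2*v*(-5/4 + v))
k = -6 (k = ⅔ + (5*(-2 - 2))/3 = ⅔ + (5*(-4))/3 = ⅔ + (⅓)*(-20) = ⅔ - 20/3 = -6)
(k*c(-7))*d(2) = (-6*(2 - 7))*((½)*2*(-5 + 4*2)) = (-6*(-5))*((½)*2*(-5 + 8)) = 30*((½)*2*3) = 30*3 = 90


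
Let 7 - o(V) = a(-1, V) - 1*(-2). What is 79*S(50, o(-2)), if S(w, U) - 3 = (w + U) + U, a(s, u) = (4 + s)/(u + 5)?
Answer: 4819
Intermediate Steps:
a(s, u) = (4 + s)/(5 + u)
o(V) = 5 - 3/(5 + V) (o(V) = 7 - ((4 - 1)/(5 + V) - 1*(-2)) = 7 - (3/(5 + V) + 2) = 7 - (2 + 3/(5 + V)) = 7 + (-2 - 3/(5 + V)) = 5 - 3/(5 + V))
S(w, U) = 3 + w + 2*U (S(w, U) = 3 + ((w + U) + U) = 3 + ((U + w) + U) = 3 + (w + 2*U) = 3 + w + 2*U)
79*S(50, o(-2)) = 79*(3 + 50 + 2*((22 + 5*(-2))/(5 - 2))) = 79*(3 + 50 + 2*((22 - 10)/3)) = 79*(3 + 50 + 2*((⅓)*12)) = 79*(3 + 50 + 2*4) = 79*(3 + 50 + 8) = 79*61 = 4819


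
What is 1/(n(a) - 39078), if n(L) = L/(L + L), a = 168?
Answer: -2/78155 ≈ -2.5590e-5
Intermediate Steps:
n(L) = ½ (n(L) = L/((2*L)) = (1/(2*L))*L = ½)
1/(n(a) - 39078) = 1/(½ - 39078) = 1/(-78155/2) = -2/78155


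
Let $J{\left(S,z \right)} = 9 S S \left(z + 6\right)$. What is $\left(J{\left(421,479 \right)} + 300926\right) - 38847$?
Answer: $773919044$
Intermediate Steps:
$J{\left(S,z \right)} = 9 S^{2} \left(6 + z\right)$ ($J{\left(S,z \right)} = 9 S S \left(6 + z\right) = 9 S^{2} \left(6 + z\right)$)
$\left(J{\left(421,479 \right)} + 300926\right) - 38847 = \left(9 \cdot 421^{2} \left(6 + 479\right) + 300926\right) - 38847 = \left(9 \cdot 177241 \cdot 485 + 300926\right) - 38847 = \left(773656965 + 300926\right) - 38847 = 773957891 - 38847 = 773919044$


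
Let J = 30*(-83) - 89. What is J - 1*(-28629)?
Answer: 26050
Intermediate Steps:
J = -2579 (J = -2490 - 89 = -2579)
J - 1*(-28629) = -2579 - 1*(-28629) = -2579 + 28629 = 26050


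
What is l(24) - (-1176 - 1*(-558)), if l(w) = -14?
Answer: 604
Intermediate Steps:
l(24) - (-1176 - 1*(-558)) = -14 - (-1176 - 1*(-558)) = -14 - (-1176 + 558) = -14 - 1*(-618) = -14 + 618 = 604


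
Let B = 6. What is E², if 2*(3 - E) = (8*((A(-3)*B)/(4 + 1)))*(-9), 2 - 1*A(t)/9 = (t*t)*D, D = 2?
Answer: 966525921/25 ≈ 3.8661e+7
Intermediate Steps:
A(t) = 18 - 18*t² (A(t) = 18 - 9*t*t*2 = 18 - 9*t²*2 = 18 - 18*t²)
E = -31089/5 (E = 3 - 8*(((18 - 18*(-3)²)*6)/(4 + 1))*(-9)/2 = 3 - 8*(((18 - 18*9)*6)/5)*(-9)/2 = 3 - 8*(((18 - 162)*6)*(⅕))*(-9)/2 = 3 - 8*(-144*6*(⅕))*(-9)/2 = 3 - 8*(-864*⅕)*(-9)/2 = 3 - 8*(-864/5)*(-9)/2 = 3 - (-3456)*(-9)/5 = 3 - ½*62208/5 = 3 - 31104/5 = -31089/5 ≈ -6217.8)
E² = (-31089/5)² = 966525921/25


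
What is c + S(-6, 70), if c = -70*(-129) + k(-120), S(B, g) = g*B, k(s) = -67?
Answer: 8543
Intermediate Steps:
S(B, g) = B*g
c = 8963 (c = -70*(-129) - 67 = 9030 - 67 = 8963)
c + S(-6, 70) = 8963 - 6*70 = 8963 - 420 = 8543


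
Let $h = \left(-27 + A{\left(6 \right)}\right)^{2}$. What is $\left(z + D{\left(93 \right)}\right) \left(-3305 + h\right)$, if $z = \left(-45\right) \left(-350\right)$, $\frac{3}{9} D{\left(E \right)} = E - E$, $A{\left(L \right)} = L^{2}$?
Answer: $-50778000$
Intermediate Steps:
$D{\left(E \right)} = 0$ ($D{\left(E \right)} = 3 \left(E - E\right) = 3 \cdot 0 = 0$)
$h = 81$ ($h = \left(-27 + 6^{2}\right)^{2} = \left(-27 + 36\right)^{2} = 9^{2} = 81$)
$z = 15750$
$\left(z + D{\left(93 \right)}\right) \left(-3305 + h\right) = \left(15750 + 0\right) \left(-3305 + 81\right) = 15750 \left(-3224\right) = -50778000$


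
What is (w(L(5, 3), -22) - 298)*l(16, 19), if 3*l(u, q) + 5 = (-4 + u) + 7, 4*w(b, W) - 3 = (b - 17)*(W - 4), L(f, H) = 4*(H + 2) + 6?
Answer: -9961/6 ≈ -1660.2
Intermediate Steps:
L(f, H) = 14 + 4*H (L(f, H) = 4*(2 + H) + 6 = (8 + 4*H) + 6 = 14 + 4*H)
w(b, W) = ¾ + (-17 + b)*(-4 + W)/4 (w(b, W) = ¾ + ((b - 17)*(W - 4))/4 = ¾ + ((-17 + b)*(-4 + W))/4 = ¾ + (-17 + b)*(-4 + W)/4)
l(u, q) = -⅔ + u/3 (l(u, q) = -5/3 + ((-4 + u) + 7)/3 = -5/3 + (3 + u)/3 = -5/3 + (1 + u/3) = -⅔ + u/3)
(w(L(5, 3), -22) - 298)*l(16, 19) = ((71/4 - (14 + 4*3) - 17/4*(-22) + (¼)*(-22)*(14 + 4*3)) - 298)*(-⅔ + (⅓)*16) = ((71/4 - (14 + 12) + 187/2 + (¼)*(-22)*(14 + 12)) - 298)*(-⅔ + 16/3) = ((71/4 - 1*26 + 187/2 + (¼)*(-22)*26) - 298)*(14/3) = ((71/4 - 26 + 187/2 - 143) - 298)*(14/3) = (-231/4 - 298)*(14/3) = -1423/4*14/3 = -9961/6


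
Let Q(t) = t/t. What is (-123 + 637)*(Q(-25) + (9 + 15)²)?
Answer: 296578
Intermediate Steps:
Q(t) = 1
(-123 + 637)*(Q(-25) + (9 + 15)²) = (-123 + 637)*(1 + (9 + 15)²) = 514*(1 + 24²) = 514*(1 + 576) = 514*577 = 296578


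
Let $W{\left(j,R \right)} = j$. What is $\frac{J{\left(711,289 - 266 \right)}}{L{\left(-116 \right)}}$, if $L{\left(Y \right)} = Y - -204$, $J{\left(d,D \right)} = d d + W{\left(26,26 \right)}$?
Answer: $\frac{505547}{88} \approx 5744.9$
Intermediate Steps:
$J{\left(d,D \right)} = 26 + d^{2}$ ($J{\left(d,D \right)} = d d + 26 = d^{2} + 26 = 26 + d^{2}$)
$L{\left(Y \right)} = 204 + Y$ ($L{\left(Y \right)} = Y + 204 = 204 + Y$)
$\frac{J{\left(711,289 - 266 \right)}}{L{\left(-116 \right)}} = \frac{26 + 711^{2}}{204 - 116} = \frac{26 + 505521}{88} = 505547 \cdot \frac{1}{88} = \frac{505547}{88}$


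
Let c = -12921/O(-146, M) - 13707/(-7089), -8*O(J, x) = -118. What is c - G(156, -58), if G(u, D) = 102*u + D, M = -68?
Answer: -39528421/2363 ≈ -16728.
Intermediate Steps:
O(J, x) = 59/4 (O(J, x) = -⅛*(-118) = 59/4)
G(u, D) = D + 102*u
c = -2065419/2363 (c = -12921/59/4 - 13707/(-7089) = -12921*4/59 - 13707*(-1/7089) = -876 + 4569/2363 = -2065419/2363 ≈ -874.07)
c - G(156, -58) = -2065419/2363 - (-58 + 102*156) = -2065419/2363 - (-58 + 15912) = -2065419/2363 - 1*15854 = -2065419/2363 - 15854 = -39528421/2363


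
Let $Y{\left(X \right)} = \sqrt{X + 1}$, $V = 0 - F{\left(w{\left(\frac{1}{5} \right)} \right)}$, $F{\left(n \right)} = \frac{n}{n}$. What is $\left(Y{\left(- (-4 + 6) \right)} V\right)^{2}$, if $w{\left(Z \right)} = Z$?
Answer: $-1$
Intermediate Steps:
$F{\left(n \right)} = 1$
$V = -1$ ($V = 0 - 1 = -1$)
$Y{\left(X \right)} = \sqrt{1 + X}$
$\left(Y{\left(- (-4 + 6) \right)} V\right)^{2} = \left(\sqrt{1 - \left(-4 + 6\right)} \left(-1\right)\right)^{2} = \left(\sqrt{1 - 2} \left(-1\right)\right)^{2} = \left(\sqrt{-1} \left(-1\right)\right)^{2} = \left(i \left(-1\right)\right)^{2} = \left(- i\right)^{2} = -1$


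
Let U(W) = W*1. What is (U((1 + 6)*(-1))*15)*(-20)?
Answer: 2100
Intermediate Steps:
U(W) = W
(U((1 + 6)*(-1))*15)*(-20) = (((1 + 6)*(-1))*15)*(-20) = ((7*(-1))*15)*(-20) = -7*15*(-20) = -105*(-20) = 2100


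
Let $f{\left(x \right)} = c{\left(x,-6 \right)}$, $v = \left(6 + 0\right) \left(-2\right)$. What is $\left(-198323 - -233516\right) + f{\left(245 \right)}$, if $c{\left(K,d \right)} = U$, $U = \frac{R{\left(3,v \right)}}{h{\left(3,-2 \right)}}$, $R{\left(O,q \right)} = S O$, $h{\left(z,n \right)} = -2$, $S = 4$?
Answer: $35187$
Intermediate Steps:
$v = -12$ ($v = 6 \left(-2\right) = -12$)
$R{\left(O,q \right)} = 4 O$
$U = -6$ ($U = \frac{4 \cdot 3}{-2} = 12 \left(- \frac{1}{2}\right) = -6$)
$c{\left(K,d \right)} = -6$
$f{\left(x \right)} = -6$
$\left(-198323 - -233516\right) + f{\left(245 \right)} = \left(-198323 - -233516\right) - 6 = \left(-198323 + 233516\right) - 6 = 35193 - 6 = 35187$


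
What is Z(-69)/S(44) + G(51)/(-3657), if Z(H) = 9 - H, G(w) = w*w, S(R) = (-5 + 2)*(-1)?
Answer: 30827/1219 ≈ 25.289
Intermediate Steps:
S(R) = 3 (S(R) = -3*(-1) = 3)
G(w) = w²
Z(-69)/S(44) + G(51)/(-3657) = (9 - 1*(-69))/3 + 51²/(-3657) = (9 + 69)*(⅓) + 2601*(-1/3657) = 78*(⅓) - 867/1219 = 26 - 867/1219 = 30827/1219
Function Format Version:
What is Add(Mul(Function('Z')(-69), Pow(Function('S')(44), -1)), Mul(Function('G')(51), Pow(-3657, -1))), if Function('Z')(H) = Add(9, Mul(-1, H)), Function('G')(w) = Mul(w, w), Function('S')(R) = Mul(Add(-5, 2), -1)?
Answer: Rational(30827, 1219) ≈ 25.289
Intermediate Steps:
Function('S')(R) = 3 (Function('S')(R) = Mul(-3, -1) = 3)
Function('G')(w) = Pow(w, 2)
Add(Mul(Function('Z')(-69), Pow(Function('S')(44), -1)), Mul(Function('G')(51), Pow(-3657, -1))) = Add(Mul(Add(9, Mul(-1, -69)), Pow(3, -1)), Mul(Pow(51, 2), Pow(-3657, -1))) = Add(Mul(Add(9, 69), Rational(1, 3)), Mul(2601, Rational(-1, 3657))) = Add(Mul(78, Rational(1, 3)), Rational(-867, 1219)) = Add(26, Rational(-867, 1219)) = Rational(30827, 1219)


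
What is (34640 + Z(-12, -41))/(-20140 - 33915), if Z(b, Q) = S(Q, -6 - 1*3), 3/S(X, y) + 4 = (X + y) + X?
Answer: -3290797/5135225 ≈ -0.64083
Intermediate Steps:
S(X, y) = 3/(-4 + y + 2*X) (S(X, y) = 3/(-4 + ((X + y) + X)) = 3/(-4 + (y + 2*X)) = 3/(-4 + y + 2*X))
Z(b, Q) = 3/(-13 + 2*Q) (Z(b, Q) = 3/(-4 + (-6 - 1*3) + 2*Q) = 3/(-4 + (-6 - 3) + 2*Q) = 3/(-4 - 9 + 2*Q) = 3/(-13 + 2*Q))
(34640 + Z(-12, -41))/(-20140 - 33915) = (34640 + 3/(-13 + 2*(-41)))/(-20140 - 33915) = (34640 + 3/(-13 - 82))/(-54055) = (34640 + 3/(-95))*(-1/54055) = (34640 + 3*(-1/95))*(-1/54055) = (34640 - 3/95)*(-1/54055) = (3290797/95)*(-1/54055) = -3290797/5135225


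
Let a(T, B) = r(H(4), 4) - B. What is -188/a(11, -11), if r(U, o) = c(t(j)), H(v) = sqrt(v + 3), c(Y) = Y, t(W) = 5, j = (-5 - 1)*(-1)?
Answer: -47/4 ≈ -11.750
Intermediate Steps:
j = 6 (j = -6*(-1) = 6)
H(v) = sqrt(3 + v)
r(U, o) = 5
a(T, B) = 5 - B
-188/a(11, -11) = -188/(5 - 1*(-11)) = -188/(5 + 11) = -188/16 = -188*1/16 = -47/4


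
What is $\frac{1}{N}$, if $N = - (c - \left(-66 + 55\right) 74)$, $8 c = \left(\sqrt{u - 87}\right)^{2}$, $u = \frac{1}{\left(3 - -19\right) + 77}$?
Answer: $- \frac{198}{159019} \approx -0.0012451$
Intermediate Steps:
$u = \frac{1}{99}$ ($u = \frac{1}{\left(3 + 19\right) + 77} = \frac{1}{22 + 77} = \frac{1}{99} \approx 0.010101$)
$c = - \frac{2153}{198}$ ($c = \frac{\left(\sqrt{\frac{1}{99} - 87}\right)^{2}}{8} = \frac{\left(\sqrt{- \frac{8612}{99}}\right)^{2}}{8} = \frac{\left(\frac{2 i \sqrt{23683}}{33}\right)^{2}}{8} = \frac{1}{8} \left(- \frac{8612}{99}\right) = - \frac{2153}{198} \approx -10.874$)
$N = - \frac{159019}{198}$ ($N = - (- \frac{2153}{198} - \left(-66 + 55\right) 74) = - (- \frac{2153}{198} - \left(-11\right) 74) = - (- \frac{2153}{198} - -814) = - (- \frac{2153}{198} + 814) = \left(-1\right) \frac{159019}{198} = - \frac{159019}{198} \approx -803.13$)
$\frac{1}{N} = \frac{1}{- \frac{159019}{198}} = - \frac{198}{159019}$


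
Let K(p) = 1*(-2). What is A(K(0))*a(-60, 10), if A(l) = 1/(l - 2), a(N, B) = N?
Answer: 15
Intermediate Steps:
K(p) = -2
A(l) = 1/(-2 + l)
A(K(0))*a(-60, 10) = -60/(-2 - 2) = -60/(-4) = -¼*(-60) = 15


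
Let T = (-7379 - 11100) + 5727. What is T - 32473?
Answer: -45225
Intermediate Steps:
T = -12752 (T = -18479 + 5727 = -12752)
T - 32473 = -12752 - 32473 = -45225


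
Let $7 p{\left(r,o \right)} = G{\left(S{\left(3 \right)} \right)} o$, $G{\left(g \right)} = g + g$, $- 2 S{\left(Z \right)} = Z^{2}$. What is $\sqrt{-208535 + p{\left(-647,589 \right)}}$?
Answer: $\frac{i \sqrt{10255322}}{7} \approx 457.48 i$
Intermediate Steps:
$S{\left(Z \right)} = - \frac{Z^{2}}{2}$
$G{\left(g \right)} = 2 g$
$p{\left(r,o \right)} = - \frac{9 o}{7}$ ($p{\left(r,o \right)} = \frac{2 \left(- \frac{3^{2}}{2}\right) o}{7} = \frac{2 \left(\left(- \frac{1}{2}\right) 9\right) o}{7} = \frac{2 \left(- \frac{9}{2}\right) o}{7} = \frac{\left(-9\right) o}{7} = - \frac{9 o}{7}$)
$\sqrt{-208535 + p{\left(-647,589 \right)}} = \sqrt{-208535 - \frac{5301}{7}} = \sqrt{- \frac{1465046}{7}} = \frac{i \sqrt{10255322}}{7}$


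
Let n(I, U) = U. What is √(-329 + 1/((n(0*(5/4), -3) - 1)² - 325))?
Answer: I*√31413558/309 ≈ 18.138*I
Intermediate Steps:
√(-329 + 1/((n(0*(5/4), -3) - 1)² - 325)) = √(-329 + 1/((-3 - 1)² - 325)) = √(-329 + 1/((-4)² - 325)) = √(-329 + 1/(16 - 325)) = √(-329 + 1/(-309)) = √(-329 - 1/309) = √(-101662/309) = I*√31413558/309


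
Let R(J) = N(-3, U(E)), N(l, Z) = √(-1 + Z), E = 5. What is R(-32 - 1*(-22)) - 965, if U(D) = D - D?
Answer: -965 + I ≈ -965.0 + 1.0*I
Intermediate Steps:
U(D) = 0
R(J) = I (R(J) = √(-1 + 0) = √(-1) = I)
R(-32 - 1*(-22)) - 965 = I - 965 = -965 + I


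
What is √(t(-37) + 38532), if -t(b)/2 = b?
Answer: √38606 ≈ 196.48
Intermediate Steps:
t(b) = -2*b
√(t(-37) + 38532) = √(-2*(-37) + 38532) = √(74 + 38532) = √38606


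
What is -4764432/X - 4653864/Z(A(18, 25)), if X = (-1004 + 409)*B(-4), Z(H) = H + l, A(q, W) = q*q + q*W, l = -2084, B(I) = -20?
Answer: 1228489392/389725 ≈ 3152.2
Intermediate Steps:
A(q, W) = q**2 + W*q
Z(H) = -2084 + H (Z(H) = H - 2084 = -2084 + H)
X = 11900 (X = (-1004 + 409)*(-20) = -595*(-20) = 11900)
-4764432/X - 4653864/Z(A(18, 25)) = -4764432/11900 - 4653864/(-2084 + 18*(25 + 18)) = -4764432*1/11900 - 4653864/(-2084 + 18*43) = -1191108/2975 - 4653864/(-2084 + 774) = -1191108/2975 - 4653864/(-1310) = -1191108/2975 - 4653864*(-1/1310) = -1191108/2975 + 2326932/655 = 1228489392/389725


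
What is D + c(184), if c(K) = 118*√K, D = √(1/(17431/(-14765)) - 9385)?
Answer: 236*√46 + 30*I*√3168659473/17431 ≈ 1600.6 + 96.881*I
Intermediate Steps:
D = 30*I*√3168659473/17431 (D = √(1/(17431*(-1/14765)) - 9385) = √(1/(-17431/14765) - 9385) = √(-14765/17431 - 9385) = √(-163604700/17431) = 30*I*√3168659473/17431 ≈ 96.881*I)
D + c(184) = 30*I*√3168659473/17431 + 118*√184 = 30*I*√3168659473/17431 + 118*(2*√46) = 30*I*√3168659473/17431 + 236*√46 = 236*√46 + 30*I*√3168659473/17431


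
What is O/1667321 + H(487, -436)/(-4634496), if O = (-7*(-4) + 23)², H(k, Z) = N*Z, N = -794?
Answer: -70643191121/965899063152 ≈ -0.073137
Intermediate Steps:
H(k, Z) = -794*Z
O = 2601 (O = (28 + 23)² = 51² = 2601)
O/1667321 + H(487, -436)/(-4634496) = 2601/1667321 - 794*(-436)/(-4634496) = 2601*(1/1667321) + 346184*(-1/4634496) = 2601/1667321 - 43273/579312 = -70643191121/965899063152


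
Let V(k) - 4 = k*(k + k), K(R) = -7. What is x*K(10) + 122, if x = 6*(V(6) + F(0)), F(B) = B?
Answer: -3070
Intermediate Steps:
V(k) = 4 + 2*k² (V(k) = 4 + k*(k + k) = 4 + k*(2*k) = 4 + 2*k²)
x = 456 (x = 6*((4 + 2*6²) + 0) = 6*((4 + 2*36) + 0) = 6*((4 + 72) + 0) = 6*(76 + 0) = 6*76 = 456)
x*K(10) + 122 = 456*(-7) + 122 = -3192 + 122 = -3070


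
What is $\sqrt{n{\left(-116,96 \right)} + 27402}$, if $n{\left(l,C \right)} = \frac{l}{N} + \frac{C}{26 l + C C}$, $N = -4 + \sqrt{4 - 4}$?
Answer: $\frac{\sqrt{659030147}}{155} \approx 165.62$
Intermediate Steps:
$N = -4$ ($N = -4 + \sqrt{0} = -4 + 0 = -4$)
$n{\left(l,C \right)} = - \frac{l}{4} + \frac{C}{C^{2} + 26 l}$ ($n{\left(l,C \right)} = \frac{l}{-4} + \frac{C}{26 l + C C} = l \left(- \frac{1}{4}\right) + \frac{C}{26 l + C^{2}} = - \frac{l}{4} + \frac{C}{C^{2} + 26 l}$)
$\sqrt{n{\left(-116,96 \right)} + 27402} = \sqrt{\frac{- 26 \left(-116\right)^{2} + 4 \cdot 96 - - 116 \cdot 96^{2}}{4 \left(96^{2} + 26 \left(-116\right)\right)} + 27402} = \sqrt{\frac{\left(-26\right) 13456 + 384 - \left(-116\right) 9216}{4 \left(9216 - 3016\right)} + 27402} = \sqrt{\frac{-349856 + 384 + 1069056}{4 \cdot 6200} + 27402} = \sqrt{\frac{1}{4} \cdot \frac{1}{6200} \cdot 719584 + 27402} = \sqrt{\frac{22487}{775} + 27402} = \sqrt{\frac{21259037}{775}} = \frac{\sqrt{659030147}}{155}$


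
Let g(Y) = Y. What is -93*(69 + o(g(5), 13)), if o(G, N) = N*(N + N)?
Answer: -37851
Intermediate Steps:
o(G, N) = 2*N² (o(G, N) = N*(2*N) = 2*N²)
-93*(69 + o(g(5), 13)) = -93*(69 + 2*13²) = -93*(69 + 2*169) = -93*(69 + 338) = -93*407 = -37851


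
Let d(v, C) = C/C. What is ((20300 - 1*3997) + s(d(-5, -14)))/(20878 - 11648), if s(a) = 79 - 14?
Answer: 8184/4615 ≈ 1.7733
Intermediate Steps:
d(v, C) = 1
s(a) = 65
((20300 - 1*3997) + s(d(-5, -14)))/(20878 - 11648) = ((20300 - 1*3997) + 65)/(20878 - 11648) = ((20300 - 3997) + 65)/9230 = (16303 + 65)*(1/9230) = 16368*(1/9230) = 8184/4615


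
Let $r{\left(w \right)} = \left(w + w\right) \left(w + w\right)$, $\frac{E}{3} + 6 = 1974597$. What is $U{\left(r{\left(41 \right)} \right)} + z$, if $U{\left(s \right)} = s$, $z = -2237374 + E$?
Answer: $3693123$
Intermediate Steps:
$E = 5923773$ ($E = -18 + 3 \cdot 1974597 = -18 + 5923791 = 5923773$)
$r{\left(w \right)} = 4 w^{2}$ ($r{\left(w \right)} = 2 w 2 w = 4 w^{2}$)
$z = 3686399$ ($z = -2237374 + 5923773 = 3686399$)
$U{\left(r{\left(41 \right)} \right)} + z = 4 \cdot 41^{2} + 3686399 = 4 \cdot 1681 + 3686399 = 6724 + 3686399 = 3693123$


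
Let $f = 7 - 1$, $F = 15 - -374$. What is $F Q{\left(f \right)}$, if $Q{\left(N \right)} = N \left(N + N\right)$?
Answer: $28008$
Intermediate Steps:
$F = 389$ ($F = 15 + 374 = 389$)
$f = 6$
$Q{\left(N \right)} = 2 N^{2}$ ($Q{\left(N \right)} = N 2 N = 2 N^{2}$)
$F Q{\left(f \right)} = 389 \cdot 2 \cdot 6^{2} = 389 \cdot 2 \cdot 36 = 389 \cdot 72 = 28008$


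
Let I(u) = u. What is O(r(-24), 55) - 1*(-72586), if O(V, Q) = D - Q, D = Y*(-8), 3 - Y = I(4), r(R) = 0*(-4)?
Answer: 72539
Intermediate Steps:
r(R) = 0
Y = -1 (Y = 3 - 1*4 = 3 - 4 = -1)
D = 8 (D = -1*(-8) = 8)
O(V, Q) = 8 - Q
O(r(-24), 55) - 1*(-72586) = (8 - 1*55) - 1*(-72586) = (8 - 55) + 72586 = -47 + 72586 = 72539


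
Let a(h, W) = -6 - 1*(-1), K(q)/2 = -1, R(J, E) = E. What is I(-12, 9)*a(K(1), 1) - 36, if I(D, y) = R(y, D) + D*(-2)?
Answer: -96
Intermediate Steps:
I(D, y) = -D (I(D, y) = D + D*(-2) = D - 2*D = -D)
K(q) = -2 (K(q) = 2*(-1) = -2)
a(h, W) = -5 (a(h, W) = -6 + 1 = -5)
I(-12, 9)*a(K(1), 1) - 36 = -1*(-12)*(-5) - 36 = 12*(-5) - 36 = -60 - 36 = -96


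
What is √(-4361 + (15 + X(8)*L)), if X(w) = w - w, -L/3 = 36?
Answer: I*√4346 ≈ 65.924*I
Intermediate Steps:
L = -108 (L = -3*36 = -108)
X(w) = 0
√(-4361 + (15 + X(8)*L)) = √(-4361 + (15 + 0*(-108))) = √(-4361 + (15 + 0)) = √(-4361 + 15) = √(-4346) = I*√4346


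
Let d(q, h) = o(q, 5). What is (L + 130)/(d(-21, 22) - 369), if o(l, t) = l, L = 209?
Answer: -113/130 ≈ -0.86923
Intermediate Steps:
d(q, h) = q
(L + 130)/(d(-21, 22) - 369) = (209 + 130)/(-21 - 369) = 339/(-390) = 339*(-1/390) = -113/130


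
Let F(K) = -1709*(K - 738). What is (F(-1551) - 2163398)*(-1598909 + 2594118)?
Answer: 1740125922127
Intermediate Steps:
F(K) = 1261242 - 1709*K (F(K) = -1709*(-738 + K) = 1261242 - 1709*K)
(F(-1551) - 2163398)*(-1598909 + 2594118) = ((1261242 - 1709*(-1551)) - 2163398)*(-1598909 + 2594118) = ((1261242 + 2650659) - 2163398)*995209 = (3911901 - 2163398)*995209 = 1748503*995209 = 1740125922127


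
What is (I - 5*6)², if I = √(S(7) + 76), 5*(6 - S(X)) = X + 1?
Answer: (150 - √2010)²/25 ≈ 442.40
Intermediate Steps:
S(X) = 29/5 - X/5 (S(X) = 6 - (X + 1)/5 = 6 - (1 + X)/5 = 6 + (-⅕ - X/5) = 29/5 - X/5)
I = √2010/5 (I = √((29/5 - ⅕*7) + 76) = √((29/5 - 7/5) + 76) = √(22/5 + 76) = √(402/5) = √2010/5 ≈ 8.9666)
(I - 5*6)² = (√2010/5 - 5*6)² = (√2010/5 - 30)² = (-30 + √2010/5)²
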